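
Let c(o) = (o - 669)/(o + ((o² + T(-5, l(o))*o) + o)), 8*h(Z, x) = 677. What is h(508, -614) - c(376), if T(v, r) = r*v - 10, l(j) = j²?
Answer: 22480505035/265648512 ≈ 84.625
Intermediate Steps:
h(Z, x) = 677/8 (h(Z, x) = (⅛)*677 = 677/8)
T(v, r) = -10 + r*v
c(o) = (-669 + o)/(o² + 2*o + o*(-10 - 5*o²)) (c(o) = (o - 669)/(o + ((o² + (-10 + o²*(-5))*o) + o)) = (-669 + o)/(o + ((o² + (-10 - 5*o²)*o) + o)) = (-669 + o)/(o + ((o² + o*(-10 - 5*o²)) + o)) = (-669 + o)/(o + (o + o² + o*(-10 - 5*o²))) = (-669 + o)/(o² + 2*o + o*(-10 - 5*o²)))
h(508, -614) - c(376) = 677/8 - (-669 + 376)/(376*(-8 + 376 - 5*376²)) = 677/8 - (-293)/(376*(-8 + 376 - 5*141376)) = 677/8 - (-293)/(376*(-8 + 376 - 706880)) = 677/8 - (-293)/(376*(-706512)) = 677/8 - (-1)*(-293)/(376*706512) = 677/8 - 1*293/265648512 = 677/8 - 293/265648512 = 22480505035/265648512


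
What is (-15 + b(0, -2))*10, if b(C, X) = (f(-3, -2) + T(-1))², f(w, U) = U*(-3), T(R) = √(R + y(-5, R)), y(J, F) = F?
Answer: 190 + 120*I*√2 ≈ 190.0 + 169.71*I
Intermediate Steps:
T(R) = √2*√R (T(R) = √(R + R) = √(2*R) = √2*√R)
f(w, U) = -3*U
b(C, X) = (6 + I*√2)² (b(C, X) = (-3*(-2) + √2*√(-1))² = (6 + √2*I)² = (6 + I*√2)²)
(-15 + b(0, -2))*10 = (-15 + (6 + I*√2)²)*10 = -150 + 10*(6 + I*√2)²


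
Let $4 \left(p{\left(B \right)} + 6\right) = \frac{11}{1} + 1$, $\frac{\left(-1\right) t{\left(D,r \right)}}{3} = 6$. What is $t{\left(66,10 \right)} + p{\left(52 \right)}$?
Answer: $-21$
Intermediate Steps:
$t{\left(D,r \right)} = -18$ ($t{\left(D,r \right)} = \left(-3\right) 6 = -18$)
$p{\left(B \right)} = -3$ ($p{\left(B \right)} = -6 + \frac{\frac{11}{1} + 1}{4} = -6 + \frac{11 \cdot 1 + 1}{4} = -6 + \frac{11 + 1}{4} = -6 + \frac{1}{4} \cdot 12 = -6 + 3 = -3$)
$t{\left(66,10 \right)} + p{\left(52 \right)} = -18 - 3 = -21$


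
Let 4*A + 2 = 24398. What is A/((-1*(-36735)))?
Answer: 2033/12245 ≈ 0.16603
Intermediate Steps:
A = 6099 (A = -1/2 + (1/4)*24398 = -1/2 + 12199/2 = 6099)
A/((-1*(-36735))) = 6099/((-1*(-36735))) = 6099/36735 = 6099*(1/36735) = 2033/12245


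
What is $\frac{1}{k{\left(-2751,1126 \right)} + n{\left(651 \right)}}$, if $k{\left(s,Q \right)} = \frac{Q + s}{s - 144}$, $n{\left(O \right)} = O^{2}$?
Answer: $\frac{579}{245381104} \approx 2.3596 \cdot 10^{-6}$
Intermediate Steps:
$k{\left(s,Q \right)} = \frac{Q + s}{-144 + s}$
$\frac{1}{k{\left(-2751,1126 \right)} + n{\left(651 \right)}} = \frac{1}{\frac{1126 - 2751}{-144 - 2751} + 651^{2}} = \frac{1}{\frac{1}{-2895} \left(-1625\right) + 423801} = \frac{1}{\left(- \frac{1}{2895}\right) \left(-1625\right) + 423801} = \frac{1}{\frac{325}{579} + 423801} = \frac{1}{\frac{245381104}{579}} = \frac{579}{245381104}$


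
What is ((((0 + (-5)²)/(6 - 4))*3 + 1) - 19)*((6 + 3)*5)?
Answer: 1755/2 ≈ 877.50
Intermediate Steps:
((((0 + (-5)²)/(6 - 4))*3 + 1) - 19)*((6 + 3)*5) = ((((0 + 25)/2)*3 + 1) - 19)*(9*5) = (((25*(½))*3 + 1) - 19)*45 = (((25/2)*3 + 1) - 19)*45 = ((75/2 + 1) - 19)*45 = (77/2 - 19)*45 = (39/2)*45 = 1755/2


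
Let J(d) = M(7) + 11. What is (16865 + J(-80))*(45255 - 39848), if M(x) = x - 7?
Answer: 91248532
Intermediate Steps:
M(x) = -7 + x
J(d) = 11 (J(d) = (-7 + 7) + 11 = 0 + 11 = 11)
(16865 + J(-80))*(45255 - 39848) = (16865 + 11)*(45255 - 39848) = 16876*5407 = 91248532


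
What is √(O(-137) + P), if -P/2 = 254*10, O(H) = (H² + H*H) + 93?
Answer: √32551 ≈ 180.42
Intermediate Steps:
O(H) = 93 + 2*H² (O(H) = (H² + H²) + 93 = 2*H² + 93 = 93 + 2*H²)
P = -5080 (P = -508*10 = -2*2540 = -5080)
√(O(-137) + P) = √((93 + 2*(-137)²) - 5080) = √((93 + 2*18769) - 5080) = √((93 + 37538) - 5080) = √(37631 - 5080) = √32551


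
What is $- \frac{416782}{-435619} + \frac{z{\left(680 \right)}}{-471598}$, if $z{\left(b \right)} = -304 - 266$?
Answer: $\frac{98400930233}{102718524581} \approx 0.95797$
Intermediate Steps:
$z{\left(b \right)} = -570$
$- \frac{416782}{-435619} + \frac{z{\left(680 \right)}}{-471598} = - \frac{416782}{-435619} - \frac{570}{-471598} = \left(-416782\right) \left(- \frac{1}{435619}\right) - - \frac{285}{235799} = \frac{416782}{435619} + \frac{285}{235799} = \frac{98400930233}{102718524581}$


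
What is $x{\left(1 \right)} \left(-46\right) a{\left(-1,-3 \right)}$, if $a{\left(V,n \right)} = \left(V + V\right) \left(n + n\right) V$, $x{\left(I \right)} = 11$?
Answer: $6072$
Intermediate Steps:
$a{\left(V,n \right)} = 4 n V^{2}$ ($a{\left(V,n \right)} = 2 V 2 n V = 4 V n V = 4 n V^{2}$)
$x{\left(1 \right)} \left(-46\right) a{\left(-1,-3 \right)} = 11 \left(-46\right) 4 \left(-3\right) \left(-1\right)^{2} = - 506 \cdot 4 \left(-3\right) 1 = \left(-506\right) \left(-12\right) = 6072$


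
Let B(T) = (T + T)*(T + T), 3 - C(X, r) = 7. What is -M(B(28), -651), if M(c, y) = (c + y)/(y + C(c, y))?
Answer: 497/131 ≈ 3.7939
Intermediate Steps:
C(X, r) = -4 (C(X, r) = 3 - 1*7 = 3 - 7 = -4)
B(T) = 4*T² (B(T) = (2*T)*(2*T) = 4*T²)
M(c, y) = (c + y)/(-4 + y) (M(c, y) = (c + y)/(y - 4) = (c + y)/(-4 + y))
-M(B(28), -651) = -(4*28² - 651)/(-4 - 651) = -(4*784 - 651)/(-655) = -(-1)*(3136 - 651)/655 = -(-1)*2485/655 = -1*(-497/131) = 497/131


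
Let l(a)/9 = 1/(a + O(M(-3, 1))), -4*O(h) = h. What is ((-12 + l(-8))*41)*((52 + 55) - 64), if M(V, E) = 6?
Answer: -433698/19 ≈ -22826.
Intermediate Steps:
O(h) = -h/4
l(a) = 9/(-3/2 + a) (l(a) = 9/(a - ¼*6) = 9/(a - 3/2) = 9/(-3/2 + a))
((-12 + l(-8))*41)*((52 + 55) - 64) = ((-12 + 18/(-3 + 2*(-8)))*41)*((52 + 55) - 64) = ((-12 + 18/(-3 - 16))*41)*(107 - 64) = ((-12 + 18/(-19))*41)*43 = ((-12 + 18*(-1/19))*41)*43 = ((-12 - 18/19)*41)*43 = -246/19*41*43 = -10086/19*43 = -433698/19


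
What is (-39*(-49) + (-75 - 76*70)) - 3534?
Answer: -7018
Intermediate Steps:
(-39*(-49) + (-75 - 76*70)) - 3534 = (1911 + (-75 - 5320)) - 3534 = (1911 - 5395) - 3534 = -3484 - 3534 = -7018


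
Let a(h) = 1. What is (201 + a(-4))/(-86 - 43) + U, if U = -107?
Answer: -14005/129 ≈ -108.57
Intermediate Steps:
(201 + a(-4))/(-86 - 43) + U = (201 + 1)/(-86 - 43) - 107 = 202/(-129) - 107 = 202*(-1/129) - 107 = -202/129 - 107 = -14005/129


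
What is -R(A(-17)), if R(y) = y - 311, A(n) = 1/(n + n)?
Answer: 10575/34 ≈ 311.03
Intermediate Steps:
A(n) = 1/(2*n)
R(y) = -311 + y
-R(A(-17)) = -(-311 + (½)/(-17)) = -(-311 + (½)*(-1/17)) = -(-311 - 1/34) = -1*(-10575/34) = 10575/34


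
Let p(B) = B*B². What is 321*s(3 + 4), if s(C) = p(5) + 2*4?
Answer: 42693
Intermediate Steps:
p(B) = B³
s(C) = 133 (s(C) = 5³ + 2*4 = 125 + 8 = 133)
321*s(3 + 4) = 321*133 = 42693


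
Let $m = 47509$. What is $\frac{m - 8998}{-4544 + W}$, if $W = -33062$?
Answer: $- \frac{38511}{37606} \approx -1.0241$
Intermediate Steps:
$\frac{m - 8998}{-4544 + W} = \frac{47509 - 8998}{-4544 - 33062} = \frac{38511}{-37606} = 38511 \left(- \frac{1}{37606}\right) = - \frac{38511}{37606}$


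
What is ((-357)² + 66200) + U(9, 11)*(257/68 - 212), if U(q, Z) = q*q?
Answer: 12021253/68 ≈ 1.7678e+5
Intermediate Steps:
U(q, Z) = q²
((-357)² + 66200) + U(9, 11)*(257/68 - 212) = ((-357)² + 66200) + 9²*(257/68 - 212) = (127449 + 66200) + 81*(257*(1/68) - 212) = 193649 + 81*(257/68 - 212) = 193649 + 81*(-14159/68) = 193649 - 1146879/68 = 12021253/68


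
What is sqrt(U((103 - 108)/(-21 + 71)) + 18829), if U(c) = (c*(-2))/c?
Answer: sqrt(18827) ≈ 137.21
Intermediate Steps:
U(c) = -2 (U(c) = (-2*c)/c = -2)
sqrt(U((103 - 108)/(-21 + 71)) + 18829) = sqrt(-2 + 18829) = sqrt(18827)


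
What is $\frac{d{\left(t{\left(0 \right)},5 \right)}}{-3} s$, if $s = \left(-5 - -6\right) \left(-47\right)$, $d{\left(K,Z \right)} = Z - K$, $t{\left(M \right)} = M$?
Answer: $\frac{235}{3} \approx 78.333$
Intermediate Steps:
$s = -47$ ($s = \left(-5 + 6\right) \left(-47\right) = 1 \left(-47\right) = -47$)
$\frac{d{\left(t{\left(0 \right)},5 \right)}}{-3} s = \frac{5 - 0}{-3} \left(-47\right) = \left(5 + 0\right) \left(- \frac{1}{3}\right) \left(-47\right) = 5 \left(- \frac{1}{3}\right) \left(-47\right) = \left(- \frac{5}{3}\right) \left(-47\right) = \frac{235}{3}$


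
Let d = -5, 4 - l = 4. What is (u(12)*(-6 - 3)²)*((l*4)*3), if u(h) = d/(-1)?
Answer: 0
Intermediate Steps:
l = 0 (l = 4 - 1*4 = 4 - 4 = 0)
u(h) = 5 (u(h) = -5/(-1) = -5*(-1) = 5)
(u(12)*(-6 - 3)²)*((l*4)*3) = (5*(-6 - 3)²)*((0*4)*3) = (5*(-9)²)*(0*3) = (5*81)*0 = 405*0 = 0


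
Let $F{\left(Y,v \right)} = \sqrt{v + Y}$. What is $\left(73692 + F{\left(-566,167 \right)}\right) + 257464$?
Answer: $331156 + i \sqrt{399} \approx 3.3116 \cdot 10^{5} + 19.975 i$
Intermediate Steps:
$F{\left(Y,v \right)} = \sqrt{Y + v}$
$\left(73692 + F{\left(-566,167 \right)}\right) + 257464 = \left(73692 + \sqrt{-566 + 167}\right) + 257464 = \left(73692 + \sqrt{-399}\right) + 257464 = \left(73692 + i \sqrt{399}\right) + 257464 = 331156 + i \sqrt{399}$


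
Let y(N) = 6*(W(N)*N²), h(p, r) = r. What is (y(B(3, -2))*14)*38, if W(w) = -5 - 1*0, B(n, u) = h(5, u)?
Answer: -63840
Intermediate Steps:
B(n, u) = u
W(w) = -5 (W(w) = -5 + 0 = -5)
y(N) = -30*N² (y(N) = 6*(-5*N²) = -30*N²)
(y(B(3, -2))*14)*38 = (-30*(-2)²*14)*38 = (-30*4*14)*38 = -120*14*38 = -1680*38 = -63840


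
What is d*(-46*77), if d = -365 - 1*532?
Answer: 3177174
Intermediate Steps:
d = -897 (d = -365 - 532 = -897)
d*(-46*77) = -(-41262)*77 = -897*(-3542) = 3177174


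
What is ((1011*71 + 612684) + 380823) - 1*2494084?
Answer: -1428796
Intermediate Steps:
((1011*71 + 612684) + 380823) - 1*2494084 = ((71781 + 612684) + 380823) - 2494084 = (684465 + 380823) - 2494084 = 1065288 - 2494084 = -1428796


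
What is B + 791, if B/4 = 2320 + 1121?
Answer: 14555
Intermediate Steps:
B = 13764 (B = 4*(2320 + 1121) = 4*3441 = 13764)
B + 791 = 13764 + 791 = 14555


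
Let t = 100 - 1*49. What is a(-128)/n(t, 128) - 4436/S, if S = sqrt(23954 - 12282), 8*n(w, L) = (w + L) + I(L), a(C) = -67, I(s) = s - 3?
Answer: -67/38 - 1109*sqrt(2918)/1459 ≈ -42.823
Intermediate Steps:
I(s) = -3 + s
t = 51 (t = 100 - 49 = 51)
n(w, L) = -3/8 + L/4 + w/8 (n(w, L) = ((w + L) + (-3 + L))/8 = ((L + w) + (-3 + L))/8 = (-3 + w + 2*L)/8 = -3/8 + L/4 + w/8)
S = 2*sqrt(2918) (S = sqrt(11672) = 2*sqrt(2918) ≈ 108.04)
a(-128)/n(t, 128) - 4436/S = -67/(-3/8 + (1/4)*128 + (1/8)*51) - 4436*sqrt(2918)/5836 = -67/(-3/8 + 32 + 51/8) - 1109*sqrt(2918)/1459 = -67/38 - 1109*sqrt(2918)/1459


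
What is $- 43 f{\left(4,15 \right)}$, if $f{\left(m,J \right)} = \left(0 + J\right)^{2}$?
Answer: $-9675$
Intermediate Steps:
$f{\left(m,J \right)} = J^{2}$
$- 43 f{\left(4,15 \right)} = - 43 \cdot 15^{2} = \left(-43\right) 225 = -9675$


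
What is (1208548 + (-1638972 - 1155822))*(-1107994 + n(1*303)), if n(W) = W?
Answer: 1757070417986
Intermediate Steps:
(1208548 + (-1638972 - 1155822))*(-1107994 + n(1*303)) = (1208548 + (-1638972 - 1155822))*(-1107994 + 1*303) = (1208548 - 2794794)*(-1107994 + 303) = -1586246*(-1107691) = 1757070417986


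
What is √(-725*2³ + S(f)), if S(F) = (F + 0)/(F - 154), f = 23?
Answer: I*√99536813/131 ≈ 76.159*I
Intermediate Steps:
S(F) = F/(-154 + F)
√(-725*2³ + S(f)) = √(-725*2³ + 23/(-154 + 23)) = √(-725*8 + 23/(-131)) = √(-5800 + 23*(-1/131)) = √(-5800 - 23/131) = √(-759823/131) = I*√99536813/131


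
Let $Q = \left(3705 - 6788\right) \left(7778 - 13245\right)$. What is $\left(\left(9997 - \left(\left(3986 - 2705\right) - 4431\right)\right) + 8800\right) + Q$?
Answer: $16876708$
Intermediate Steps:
$Q = 16854761$ ($Q = \left(3705 - 6788\right) \left(-5467\right) = \left(-3083\right) \left(-5467\right) = 16854761$)
$\left(\left(9997 - \left(\left(3986 - 2705\right) - 4431\right)\right) + 8800\right) + Q = \left(\left(9997 - \left(\left(3986 - 2705\right) - 4431\right)\right) + 8800\right) + 16854761 = \left(\left(9997 - \left(1281 - 4431\right)\right) + 8800\right) + 16854761 = \left(\left(9997 - -3150\right) + 8800\right) + 16854761 = \left(\left(9997 + 3150\right) + 8800\right) + 16854761 = \left(13147 + 8800\right) + 16854761 = 21947 + 16854761 = 16876708$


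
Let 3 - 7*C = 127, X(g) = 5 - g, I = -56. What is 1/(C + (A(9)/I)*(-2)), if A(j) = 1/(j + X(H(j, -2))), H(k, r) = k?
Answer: -140/2479 ≈ -0.056474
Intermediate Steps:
C = -124/7 (C = 3/7 - ⅐*127 = 3/7 - 127/7 = -124/7 ≈ -17.714)
A(j) = ⅕ (A(j) = 1/(j + (5 - j)) = 1/5 = ⅕)
1/(C + (A(9)/I)*(-2)) = 1/(-124/7 + ((⅕)/(-56))*(-2)) = 1/(-124/7 + ((⅕)*(-1/56))*(-2)) = 1/(-124/7 - 1/280*(-2)) = 1/(-124/7 + 1/140) = 1/(-2479/140) = -140/2479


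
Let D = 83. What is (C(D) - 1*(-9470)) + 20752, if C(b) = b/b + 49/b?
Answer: 2508558/83 ≈ 30224.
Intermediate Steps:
C(b) = 1 + 49/b
(C(D) - 1*(-9470)) + 20752 = ((49 + 83)/83 - 1*(-9470)) + 20752 = ((1/83)*132 + 9470) + 20752 = (132/83 + 9470) + 20752 = 786142/83 + 20752 = 2508558/83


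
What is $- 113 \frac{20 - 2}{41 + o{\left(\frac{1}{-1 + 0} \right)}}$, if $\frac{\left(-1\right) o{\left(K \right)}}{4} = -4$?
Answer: $- \frac{678}{19} \approx -35.684$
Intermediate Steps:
$o{\left(K \right)} = 16$ ($o{\left(K \right)} = \left(-4\right) \left(-4\right) = 16$)
$- 113 \frac{20 - 2}{41 + o{\left(\frac{1}{-1 + 0} \right)}} = - 113 \frac{20 - 2}{41 + 16} = - 113 \cdot \frac{18}{57} = - 113 \cdot 18 \cdot \frac{1}{57} = \left(-113\right) \frac{6}{19} = - \frac{678}{19}$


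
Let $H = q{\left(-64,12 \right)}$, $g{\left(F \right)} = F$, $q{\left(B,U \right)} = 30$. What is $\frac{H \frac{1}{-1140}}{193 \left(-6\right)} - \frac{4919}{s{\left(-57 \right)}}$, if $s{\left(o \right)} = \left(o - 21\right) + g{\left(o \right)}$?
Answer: $\frac{72151937}{1980180} \approx 36.437$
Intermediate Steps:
$H = 30$
$s{\left(o \right)} = -21 + 2 o$ ($s{\left(o \right)} = \left(o - 21\right) + o = \left(-21 + o\right) + o = -21 + 2 o$)
$\frac{H \frac{1}{-1140}}{193 \left(-6\right)} - \frac{4919}{s{\left(-57 \right)}} = \frac{30 \frac{1}{-1140}}{193 \left(-6\right)} - \frac{4919}{-21 + 2 \left(-57\right)} = \frac{30 \left(- \frac{1}{1140}\right)}{-1158} - \frac{4919}{-21 - 114} = \left(- \frac{1}{38}\right) \left(- \frac{1}{1158}\right) - \frac{4919}{-135} = \frac{1}{44004} - - \frac{4919}{135} = \frac{1}{44004} + \frac{4919}{135} = \frac{72151937}{1980180}$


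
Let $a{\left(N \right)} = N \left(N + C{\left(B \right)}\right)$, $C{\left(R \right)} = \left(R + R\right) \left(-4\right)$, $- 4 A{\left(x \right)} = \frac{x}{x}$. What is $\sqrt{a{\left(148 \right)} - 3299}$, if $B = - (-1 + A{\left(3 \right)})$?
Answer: $5 \sqrt{685} \approx 130.86$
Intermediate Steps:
$A{\left(x \right)} = - \frac{1}{4}$ ($A{\left(x \right)} = - \frac{x \frac{1}{x}}{4} = \left(- \frac{1}{4}\right) 1 = - \frac{1}{4}$)
$B = \frac{5}{4}$ ($B = - (-1 - \frac{1}{4}) = \left(-1\right) \left(- \frac{5}{4}\right) = \frac{5}{4} \approx 1.25$)
$C{\left(R \right)} = - 8 R$ ($C{\left(R \right)} = 2 R \left(-4\right) = - 8 R$)
$a{\left(N \right)} = N \left(-10 + N\right)$ ($a{\left(N \right)} = N \left(N - 10\right) = N \left(-10 + N\right)$)
$\sqrt{a{\left(148 \right)} - 3299} = \sqrt{148 \left(-10 + 148\right) - 3299} = \sqrt{148 \cdot 138 - 3299} = \sqrt{20424 - 3299} = \sqrt{17125} = 5 \sqrt{685}$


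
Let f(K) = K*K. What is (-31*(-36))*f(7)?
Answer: 54684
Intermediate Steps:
f(K) = K²
(-31*(-36))*f(7) = -31*(-36)*7² = 1116*49 = 54684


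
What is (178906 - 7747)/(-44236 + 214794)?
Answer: 171159/170558 ≈ 1.0035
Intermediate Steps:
(178906 - 7747)/(-44236 + 214794) = 171159/170558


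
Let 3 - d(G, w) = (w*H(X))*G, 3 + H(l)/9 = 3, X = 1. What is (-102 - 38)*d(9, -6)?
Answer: -420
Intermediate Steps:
H(l) = 0 (H(l) = -27 + 9*3 = -27 + 27 = 0)
d(G, w) = 3 (d(G, w) = 3 - w*0*G = 3 - 0*G = 3 - 1*0 = 3 + 0 = 3)
(-102 - 38)*d(9, -6) = (-102 - 38)*3 = -140*3 = -420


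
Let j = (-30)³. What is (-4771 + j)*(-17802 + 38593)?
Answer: -660550861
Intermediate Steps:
j = -27000
(-4771 + j)*(-17802 + 38593) = (-4771 - 27000)*(-17802 + 38593) = -31771*20791 = -660550861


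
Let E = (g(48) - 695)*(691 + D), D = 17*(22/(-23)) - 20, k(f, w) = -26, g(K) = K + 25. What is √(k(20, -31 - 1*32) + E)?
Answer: 16*I*√841593/23 ≈ 638.18*I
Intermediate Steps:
g(K) = 25 + K
D = -834/23 (D = 17*(22*(-1/23)) - 20 = 17*(-22/23) - 20 = -374/23 - 20 = -834/23 ≈ -36.261)
E = -9366698/23 (E = ((25 + 48) - 695)*(691 - 834/23) = (73 - 695)*(15059/23) = -622*15059/23 = -9366698/23 ≈ -4.0725e+5)
√(k(20, -31 - 1*32) + E) = √(-26 - 9366698/23) = √(-9367296/23) = 16*I*√841593/23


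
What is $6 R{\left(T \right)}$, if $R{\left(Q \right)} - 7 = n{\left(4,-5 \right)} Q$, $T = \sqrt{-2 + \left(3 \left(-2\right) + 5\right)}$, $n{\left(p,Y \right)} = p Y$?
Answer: $42 - 120 i \sqrt{3} \approx 42.0 - 207.85 i$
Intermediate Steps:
$n{\left(p,Y \right)} = Y p$
$T = i \sqrt{3}$ ($T = \sqrt{-2 + \left(-6 + 5\right)} = \sqrt{-2 - 1} = \sqrt{-3} = i \sqrt{3} \approx 1.732 i$)
$R{\left(Q \right)} = 7 - 20 Q$ ($R{\left(Q \right)} = 7 + \left(-5\right) 4 Q = 7 - 20 Q$)
$6 R{\left(T \right)} = 6 \left(7 - 20 i \sqrt{3}\right) = 42 - 120 i \sqrt{3}$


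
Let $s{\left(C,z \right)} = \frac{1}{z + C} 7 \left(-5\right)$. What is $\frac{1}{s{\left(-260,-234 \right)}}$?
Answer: $\frac{494}{35} \approx 14.114$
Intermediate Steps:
$s{\left(C,z \right)} = - \frac{35}{C + z}$ ($s{\left(C,z \right)} = \frac{1}{C + z} 7 \left(-5\right) = \frac{7}{C + z} \left(-5\right) = - \frac{35}{C + z}$)
$\frac{1}{s{\left(-260,-234 \right)}} = \frac{1}{\left(-35\right) \frac{1}{-260 - 234}} = \frac{1}{\left(-35\right) \frac{1}{-494}} = \frac{1}{\left(-35\right) \left(- \frac{1}{494}\right)} = \frac{1}{\frac{35}{494}} = \frac{494}{35}$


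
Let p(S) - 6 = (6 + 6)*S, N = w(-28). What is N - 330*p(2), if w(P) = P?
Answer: -9928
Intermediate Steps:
N = -28
p(S) = 6 + 12*S (p(S) = 6 + (6 + 6)*S = 6 + 12*S)
N - 330*p(2) = -28 - 330*(6 + 12*2) = -28 - 330*(6 + 24) = -28 - 330*30 = -28 - 9900 = -9928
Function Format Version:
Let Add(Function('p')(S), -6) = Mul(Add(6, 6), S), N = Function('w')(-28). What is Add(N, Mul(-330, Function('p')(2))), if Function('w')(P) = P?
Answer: -9928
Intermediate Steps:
N = -28
Function('p')(S) = Add(6, Mul(12, S)) (Function('p')(S) = Add(6, Mul(Add(6, 6), S)) = Add(6, Mul(12, S)))
Add(N, Mul(-330, Function('p')(2))) = Add(-28, Mul(-330, Add(6, Mul(12, 2)))) = Add(-28, Mul(-330, Add(6, 24))) = Add(-28, Mul(-330, 30)) = Add(-28, -9900) = -9928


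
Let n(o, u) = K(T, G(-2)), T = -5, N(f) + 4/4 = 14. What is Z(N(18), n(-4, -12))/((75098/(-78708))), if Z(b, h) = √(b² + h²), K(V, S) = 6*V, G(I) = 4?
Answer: -39354*√1069/37549 ≈ -34.267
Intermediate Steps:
N(f) = 13 (N(f) = -1 + 14 = 13)
n(o, u) = -30 (n(o, u) = 6*(-5) = -30)
Z(N(18), n(-4, -12))/((75098/(-78708))) = √(13² + (-30)²)/((75098/(-78708))) = √(169 + 900)/((75098*(-1/78708))) = √1069/(-37549/39354) = √1069*(-39354/37549) = -39354*√1069/37549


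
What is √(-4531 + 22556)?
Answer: 5*√721 ≈ 134.26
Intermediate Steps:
√(-4531 + 22556) = √18025 = 5*√721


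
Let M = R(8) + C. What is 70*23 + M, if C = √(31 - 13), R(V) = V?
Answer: 1618 + 3*√2 ≈ 1622.2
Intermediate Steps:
C = 3*√2 (C = √18 = 3*√2 ≈ 4.2426)
M = 8 + 3*√2 ≈ 12.243
70*23 + M = 70*23 + (8 + 3*√2) = 1610 + (8 + 3*√2) = 1618 + 3*√2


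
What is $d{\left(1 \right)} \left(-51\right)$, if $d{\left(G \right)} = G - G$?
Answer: $0$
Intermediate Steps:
$d{\left(G \right)} = 0$
$d{\left(1 \right)} \left(-51\right) = 0 \left(-51\right) = 0$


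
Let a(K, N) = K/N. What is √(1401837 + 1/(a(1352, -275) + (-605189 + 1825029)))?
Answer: √39437116622936590099962/167727324 ≈ 1184.0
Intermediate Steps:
√(1401837 + 1/(a(1352, -275) + (-605189 + 1825029))) = √(1401837 + 1/(1352/(-275) + (-605189 + 1825029))) = √(1401837 + 1/(1352*(-1/275) + 1219840)) = √(1401837 + 1/(-1352/275 + 1219840)) = √(1401837 + 1/(335454648/275)) = √(1401837 + 275/335454648) = √(470252737388651/335454648) = √39437116622936590099962/167727324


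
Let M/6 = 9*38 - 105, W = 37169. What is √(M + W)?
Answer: √38591 ≈ 196.45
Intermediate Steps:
M = 1422 (M = 6*(9*38 - 105) = 6*(342 - 105) = 6*237 = 1422)
√(M + W) = √(1422 + 37169) = √38591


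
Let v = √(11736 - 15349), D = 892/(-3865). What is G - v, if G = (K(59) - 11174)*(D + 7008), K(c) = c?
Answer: -60210017244/773 - I*√3613 ≈ -7.7891e+7 - 60.108*I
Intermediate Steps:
D = -892/3865 (D = 892*(-1/3865) = -892/3865 ≈ -0.23079)
G = -60210017244/773 (G = (59 - 11174)*(-892/3865 + 7008) = -11115*27085028/3865 = -60210017244/773 ≈ -7.7891e+7)
v = I*√3613 (v = √(-3613) = I*√3613 ≈ 60.108*I)
G - v = -60210017244/773 - I*√3613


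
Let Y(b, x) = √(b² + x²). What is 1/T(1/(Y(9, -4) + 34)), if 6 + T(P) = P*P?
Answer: -6727633/40358281 + 68*√97/40358281 ≈ -0.16668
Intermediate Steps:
T(P) = -6 + P² (T(P) = -6 + P*P = -6 + P²)
1/T(1/(Y(9, -4) + 34)) = 1/(-6 + (1/(√(9² + (-4)²) + 34))²) = 1/(-6 + (1/(√(81 + 16) + 34))²) = 1/(-6 + (1/(√97 + 34))²) = 1/(-6 + (1/(34 + √97))²) = 1/(-6 + (34 + √97)⁻²)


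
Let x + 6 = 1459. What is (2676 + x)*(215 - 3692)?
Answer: -14356533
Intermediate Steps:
x = 1453 (x = -6 + 1459 = 1453)
(2676 + x)*(215 - 3692) = (2676 + 1453)*(215 - 3692) = 4129*(-3477) = -14356533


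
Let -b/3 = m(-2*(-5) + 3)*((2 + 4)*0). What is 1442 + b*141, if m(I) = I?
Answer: 1442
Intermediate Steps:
b = 0 (b = -3*(-2*(-5) + 3)*(2 + 4)*0 = -3*(10 + 3)*6*0 = -39*0 = -3*0 = 0)
1442 + b*141 = 1442 + 0*141 = 1442 + 0 = 1442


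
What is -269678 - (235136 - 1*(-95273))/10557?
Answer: -2847321055/10557 ≈ -2.6971e+5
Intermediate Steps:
-269678 - (235136 - 1*(-95273))/10557 = -269678 - (235136 + 95273)/10557 = -269678 - 330409/10557 = -2847321055/10557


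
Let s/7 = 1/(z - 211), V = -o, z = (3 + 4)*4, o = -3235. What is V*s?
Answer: -22645/183 ≈ -123.74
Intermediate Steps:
z = 28 (z = 7*4 = 28)
V = 3235 (V = -1*(-3235) = 3235)
s = -7/183 (s = 7/(28 - 211) = 7/(-183) = 7*(-1/183) = -7/183 ≈ -0.038251)
V*s = 3235*(-7/183) = -22645/183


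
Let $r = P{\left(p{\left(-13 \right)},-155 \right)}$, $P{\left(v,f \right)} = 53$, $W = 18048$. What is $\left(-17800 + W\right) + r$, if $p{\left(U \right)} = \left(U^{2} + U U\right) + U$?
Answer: $301$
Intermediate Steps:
$p{\left(U \right)} = U + 2 U^{2}$ ($p{\left(U \right)} = \left(U^{2} + U^{2}\right) + U = 2 U^{2} + U = U + 2 U^{2}$)
$r = 53$
$\left(-17800 + W\right) + r = \left(-17800 + 18048\right) + 53 = 248 + 53 = 301$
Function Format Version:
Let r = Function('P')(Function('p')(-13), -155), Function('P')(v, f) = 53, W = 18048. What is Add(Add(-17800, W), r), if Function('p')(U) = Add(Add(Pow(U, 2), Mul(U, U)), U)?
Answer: 301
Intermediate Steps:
Function('p')(U) = Add(U, Mul(2, Pow(U, 2))) (Function('p')(U) = Add(Add(Pow(U, 2), Pow(U, 2)), U) = Add(Mul(2, Pow(U, 2)), U) = Add(U, Mul(2, Pow(U, 2))))
r = 53
Add(Add(-17800, W), r) = Add(Add(-17800, 18048), 53) = Add(248, 53) = 301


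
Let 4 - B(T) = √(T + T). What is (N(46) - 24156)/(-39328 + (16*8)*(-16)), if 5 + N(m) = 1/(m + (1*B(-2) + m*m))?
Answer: 56676389497/97058993280 - I/97058993280 ≈ 0.58394 - 1.0303e-11*I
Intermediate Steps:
B(T) = 4 - √2*√T (B(T) = 4 - √(T + T) = 4 - √(2*T) = 4 - √2*√T)
N(m) = -5 + 1/(4 + m + m² - 2*I) (N(m) = -5 + 1/(m + (1*(4 - √2*√(-2)) + m*m)) = -5 + 1/(m + (1*(4 - √2*I*√2) + m²)) = -5 + 1/(m + (1*(4 - 2*I) + m²)) = -5 + 1/(m + ((4 - 2*I) + m²)) = -5 + 1/(m + (4 + m² - 2*I)) = -5 + 1/(4 + m + m² - 2*I))
(N(46) - 24156)/(-39328 + (16*8)*(-16)) = ((-19 - 5*46 - 5*46² + 10*I)/(4 + 46 + 46² - 2*I) - 24156)/(-39328 + (16*8)*(-16)) = ((-19 - 230 - 5*2116 + 10*I)/(4 + 46 + 2116 - 2*I) - 24156)/(-39328 + 128*(-16)) = ((-19 - 230 - 10580 + 10*I)/(2166 - 2*I) - 24156)/(-39328 - 2048) = (((2166 + 2*I)/4691560)*(-10829 + 10*I) - 24156)/(-41376) = ((-10829 + 10*I)*(2166 + 2*I)/4691560 - 24156)*(-1/41376) = (-24156 + (-10829 + 10*I)*(2166 + 2*I)/4691560)*(-1/41376) = 2013/3448 - (-10829 + 10*I)*(2166 + 2*I)/194117986560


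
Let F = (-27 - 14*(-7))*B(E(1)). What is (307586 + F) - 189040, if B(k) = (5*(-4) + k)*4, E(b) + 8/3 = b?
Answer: 337178/3 ≈ 1.1239e+5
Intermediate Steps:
E(b) = -8/3 + b
B(k) = -80 + 4*k (B(k) = (-20 + k)*4 = -80 + 4*k)
F = -18460/3 (F = (-27 - 14*(-7))*(-80 + 4*(-8/3 + 1)) = (-27 + 98)*(-80 + 4*(-5/3)) = 71*(-80 - 20/3) = 71*(-260/3) = -18460/3 ≈ -6153.3)
(307586 + F) - 189040 = (307586 - 18460/3) - 189040 = 904298/3 - 189040 = 337178/3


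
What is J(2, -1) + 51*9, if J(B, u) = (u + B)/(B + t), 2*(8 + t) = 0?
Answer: 2753/6 ≈ 458.83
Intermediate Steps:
t = -8 (t = -8 + (½)*0 = -8 + 0 = -8)
J(B, u) = (B + u)/(-8 + B) (J(B, u) = (u + B)/(B - 8) = (B + u)/(-8 + B))
J(2, -1) + 51*9 = (2 - 1)/(-8 + 2) + 51*9 = 1/(-6) + 459 = -⅙*1 + 459 = -⅙ + 459 = 2753/6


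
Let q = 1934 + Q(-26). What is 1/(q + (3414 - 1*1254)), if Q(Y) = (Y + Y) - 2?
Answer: 1/4040 ≈ 0.00024752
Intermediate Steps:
Q(Y) = -2 + 2*Y (Q(Y) = 2*Y - 2 = -2 + 2*Y)
q = 1880 (q = 1934 + (-2 + 2*(-26)) = 1934 + (-2 - 52) = 1934 - 54 = 1880)
1/(q + (3414 - 1*1254)) = 1/(1880 + (3414 - 1*1254)) = 1/(1880 + (3414 - 1254)) = 1/(1880 + 2160) = 1/4040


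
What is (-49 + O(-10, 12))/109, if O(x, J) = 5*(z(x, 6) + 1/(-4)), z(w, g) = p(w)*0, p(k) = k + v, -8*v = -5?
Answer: -201/436 ≈ -0.46101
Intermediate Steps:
v = 5/8 (v = -1/8*(-5) = 5/8 ≈ 0.62500)
p(k) = 5/8 + k (p(k) = k + 5/8 = 5/8 + k)
z(w, g) = 0 (z(w, g) = (5/8 + w)*0 = 0)
O(x, J) = -5/4 (O(x, J) = 5*(0 + 1/(-4)) = 5*(0 - 1/4) = 5*(-1/4) = -5/4)
(-49 + O(-10, 12))/109 = (-49 - 5/4)/109 = -201/4*1/109 = -201/436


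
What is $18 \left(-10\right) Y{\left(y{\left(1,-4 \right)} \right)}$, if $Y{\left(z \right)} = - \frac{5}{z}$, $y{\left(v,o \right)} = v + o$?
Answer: $-300$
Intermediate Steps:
$y{\left(v,o \right)} = o + v$
$18 \left(-10\right) Y{\left(y{\left(1,-4 \right)} \right)} = 18 \left(-10\right) \left(- \frac{5}{-4 + 1}\right) = - 180 \left(- \frac{5}{-3}\right) = - 180 \left(\left(-5\right) \left(- \frac{1}{3}\right)\right) = \left(-180\right) \frac{5}{3} = -300$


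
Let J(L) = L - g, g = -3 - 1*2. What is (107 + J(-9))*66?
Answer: 6798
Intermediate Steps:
g = -5 (g = -3 - 2 = -5)
J(L) = 5 + L (J(L) = L - 1*(-5) = L + 5 = 5 + L)
(107 + J(-9))*66 = (107 + (5 - 9))*66 = (107 - 4)*66 = 103*66 = 6798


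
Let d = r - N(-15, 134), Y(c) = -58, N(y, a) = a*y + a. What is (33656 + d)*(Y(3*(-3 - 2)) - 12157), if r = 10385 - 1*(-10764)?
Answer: -692358415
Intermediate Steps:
r = 21149 (r = 10385 + 10764 = 21149)
N(y, a) = a + a*y
d = 23025 (d = 21149 - 134*(1 - 15) = 21149 - 134*(-14) = 21149 - 1*(-1876) = 21149 + 1876 = 23025)
(33656 + d)*(Y(3*(-3 - 2)) - 12157) = (33656 + 23025)*(-58 - 12157) = 56681*(-12215) = -692358415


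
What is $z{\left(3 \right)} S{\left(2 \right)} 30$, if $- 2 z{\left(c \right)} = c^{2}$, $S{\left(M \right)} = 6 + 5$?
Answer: $-1485$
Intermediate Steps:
$S{\left(M \right)} = 11$
$z{\left(c \right)} = - \frac{c^{2}}{2}$
$z{\left(3 \right)} S{\left(2 \right)} 30 = - \frac{3^{2}}{2} \cdot 11 \cdot 30 = \left(- \frac{1}{2}\right) 9 \cdot 11 \cdot 30 = \left(- \frac{9}{2}\right) 11 \cdot 30 = \left(- \frac{99}{2}\right) 30 = -1485$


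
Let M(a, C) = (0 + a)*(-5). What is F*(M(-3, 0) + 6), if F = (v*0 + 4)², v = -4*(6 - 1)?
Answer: 336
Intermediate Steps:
v = -20 (v = -4*5 = -20)
M(a, C) = -5*a (M(a, C) = a*(-5) = -5*a)
F = 16 (F = (-20*0 + 4)² = (0 + 4)² = 4² = 16)
F*(M(-3, 0) + 6) = 16*(-5*(-3) + 6) = 16*(15 + 6) = 16*21 = 336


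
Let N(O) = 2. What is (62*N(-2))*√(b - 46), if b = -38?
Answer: 248*I*√21 ≈ 1136.5*I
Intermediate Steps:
(62*N(-2))*√(b - 46) = (62*2)*√(-38 - 46) = 124*√(-84) = 124*(2*I*√21) = 248*I*√21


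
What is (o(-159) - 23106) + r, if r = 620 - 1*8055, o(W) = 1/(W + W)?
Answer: -9712039/318 ≈ -30541.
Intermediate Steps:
o(W) = 1/(2*W)
r = -7435 (r = 620 - 8055 = -7435)
(o(-159) - 23106) + r = ((½)/(-159) - 23106) - 7435 = ((½)*(-1/159) - 23106) - 7435 = (-1/318 - 23106) - 7435 = -7347709/318 - 7435 = -9712039/318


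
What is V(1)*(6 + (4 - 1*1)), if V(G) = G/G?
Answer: 9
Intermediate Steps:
V(G) = 1
V(1)*(6 + (4 - 1*1)) = 1*(6 + (4 - 1*1)) = 1*(6 + (4 - 1)) = 1*(6 + 3) = 1*9 = 9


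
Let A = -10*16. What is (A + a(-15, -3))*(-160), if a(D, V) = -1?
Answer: 25760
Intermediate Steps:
A = -160
(A + a(-15, -3))*(-160) = (-160 - 1)*(-160) = -161*(-160) = 25760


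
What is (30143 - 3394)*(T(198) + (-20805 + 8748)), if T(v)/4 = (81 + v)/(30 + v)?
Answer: -6125253510/19 ≈ -3.2238e+8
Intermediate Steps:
T(v) = 4*(81 + v)/(30 + v) (T(v) = 4*((81 + v)/(30 + v)) = 4*(81 + v)/(30 + v))
(30143 - 3394)*(T(198) + (-20805 + 8748)) = (30143 - 3394)*(4*(81 + 198)/(30 + 198) + (-20805 + 8748)) = 26749*(4*279/228 - 12057) = 26749*(4*(1/228)*279 - 12057) = 26749*(93/19 - 12057) = 26749*(-228990/19) = -6125253510/19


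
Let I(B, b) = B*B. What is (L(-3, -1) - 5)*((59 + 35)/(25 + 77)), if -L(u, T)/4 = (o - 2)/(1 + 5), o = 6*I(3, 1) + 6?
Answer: -6157/153 ≈ -40.242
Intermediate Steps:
I(B, b) = B²
o = 60 (o = 6*3² + 6 = 6*9 + 6 = 54 + 6 = 60)
L(u, T) = -116/3 (L(u, T) = -4*(60 - 2)/(1 + 5) = -232/6 = -4*29/3 = -116/3)
(L(-3, -1) - 5)*((59 + 35)/(25 + 77)) = (-116/3 - 5)*((59 + 35)/(25 + 77)) = -12314/(3*102) = -131/3*47/51 = -6157/153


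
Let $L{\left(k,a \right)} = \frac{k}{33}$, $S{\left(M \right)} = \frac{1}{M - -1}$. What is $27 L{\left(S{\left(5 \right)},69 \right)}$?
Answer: $\frac{3}{22} \approx 0.13636$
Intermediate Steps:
$S{\left(M \right)} = \frac{1}{1 + M}$ ($S{\left(M \right)} = \frac{1}{M + \left(-3 + 4\right)} = \frac{1}{M + 1} = \frac{1}{1 + M}$)
$L{\left(k,a \right)} = \frac{k}{33}$ ($L{\left(k,a \right)} = k \frac{1}{33} = \frac{k}{33}$)
$27 L{\left(S{\left(5 \right)},69 \right)} = 27 \frac{1}{33 \left(1 + 5\right)} = 27 \frac{1}{33 \cdot 6} = 27 \cdot \frac{1}{33} \cdot \frac{1}{6} = 27 \cdot \frac{1}{198} = \frac{3}{22}$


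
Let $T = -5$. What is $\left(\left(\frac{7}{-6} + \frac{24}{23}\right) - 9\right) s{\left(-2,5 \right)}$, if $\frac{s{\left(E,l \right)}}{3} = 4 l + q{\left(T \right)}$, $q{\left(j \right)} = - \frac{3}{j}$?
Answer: $- \frac{129677}{230} \approx -563.81$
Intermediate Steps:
$s{\left(E,l \right)} = \frac{9}{5} + 12 l$ ($s{\left(E,l \right)} = 3 \left(4 l - \frac{3}{-5}\right) = 3 \left(4 l - - \frac{3}{5}\right) = 3 \left(4 l + \frac{3}{5}\right) = 3 \left(\frac{3}{5} + 4 l\right) = \frac{9}{5} + 12 l$)
$\left(\left(\frac{7}{-6} + \frac{24}{23}\right) - 9\right) s{\left(-2,5 \right)} = \left(\left(\frac{7}{-6} + \frac{24}{23}\right) - 9\right) \left(\frac{9}{5} + 12 \cdot 5\right) = \left(\left(7 \left(- \frac{1}{6}\right) + 24 \cdot \frac{1}{23}\right) - 9\right) \left(\frac{9}{5} + 60\right) = \left(\left(- \frac{7}{6} + \frac{24}{23}\right) - 9\right) \frac{309}{5} = \left(- \frac{17}{138} - 9\right) \frac{309}{5} = \left(- \frac{1259}{138}\right) \frac{309}{5} = - \frac{129677}{230}$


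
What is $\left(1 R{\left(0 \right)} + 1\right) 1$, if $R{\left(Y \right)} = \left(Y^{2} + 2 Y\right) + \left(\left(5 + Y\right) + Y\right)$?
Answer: $6$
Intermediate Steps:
$R{\left(Y \right)} = 5 + Y^{2} + 4 Y$ ($R{\left(Y \right)} = \left(Y^{2} + 2 Y\right) + \left(5 + 2 Y\right) = 5 + Y^{2} + 4 Y$)
$\left(1 R{\left(0 \right)} + 1\right) 1 = \left(1 \left(5 + 0^{2} + 4 \cdot 0\right) + 1\right) 1 = \left(1 \left(5 + 0 + 0\right) + 1\right) 1 = \left(1 \cdot 5 + 1\right) 1 = \left(5 + 1\right) 1 = 6 \cdot 1 = 6$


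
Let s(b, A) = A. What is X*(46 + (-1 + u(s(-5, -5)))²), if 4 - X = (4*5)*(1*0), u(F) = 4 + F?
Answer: 200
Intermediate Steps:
X = 4 (X = 4 - 4*5*1*0 = 4 - 20*0 = 4 - 1*0 = 4 + 0 = 4)
X*(46 + (-1 + u(s(-5, -5)))²) = 4*(46 + (-1 + (4 - 5))²) = 4*(46 + (-1 - 1)²) = 4*(46 + (-2)²) = 4*(46 + 4) = 4*50 = 200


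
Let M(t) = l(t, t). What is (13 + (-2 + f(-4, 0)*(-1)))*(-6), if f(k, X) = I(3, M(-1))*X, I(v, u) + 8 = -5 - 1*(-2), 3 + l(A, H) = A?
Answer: -66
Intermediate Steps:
l(A, H) = -3 + A
M(t) = -3 + t
I(v, u) = -11 (I(v, u) = -8 + (-5 - 1*(-2)) = -8 + (-5 + 2) = -8 - 3 = -11)
f(k, X) = -11*X
(13 + (-2 + f(-4, 0)*(-1)))*(-6) = (13 + (-2 - 11*0*(-1)))*(-6) = (13 + (-2 + 0*(-1)))*(-6) = (13 + (-2 + 0))*(-6) = (13 - 2)*(-6) = 11*(-6) = -66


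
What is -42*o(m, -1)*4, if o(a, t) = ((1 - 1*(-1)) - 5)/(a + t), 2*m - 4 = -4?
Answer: -504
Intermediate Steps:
m = 0 (m = 2 + (½)*(-4) = 2 - 2 = 0)
o(a, t) = -3/(a + t) (o(a, t) = ((1 + 1) - 5)/(a + t) = (2 - 5)/(a + t) = -3/(a + t))
-42*o(m, -1)*4 = -(-126)/(0 - 1)*4 = -(-126)/(-1)*4 = -(-126)*(-1)*4 = -42*3*4 = -126*4 = -504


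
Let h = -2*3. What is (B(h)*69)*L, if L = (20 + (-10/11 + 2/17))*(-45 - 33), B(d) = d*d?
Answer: -695957184/187 ≈ -3.7217e+6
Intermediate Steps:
h = -6
B(d) = d²
L = -280176/187 (L = (20 + (-10*1/11 + 2*(1/17)))*(-78) = (20 + (-10/11 + 2/17))*(-78) = (20 - 148/187)*(-78) = (3592/187)*(-78) = -280176/187 ≈ -1498.3)
(B(h)*69)*L = ((-6)²*69)*(-280176/187) = (36*69)*(-280176/187) = 2484*(-280176/187) = -695957184/187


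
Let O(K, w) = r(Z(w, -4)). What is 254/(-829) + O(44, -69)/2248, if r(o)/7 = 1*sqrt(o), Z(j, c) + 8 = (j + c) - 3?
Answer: -254/829 + 7*I*sqrt(21)/1124 ≈ -0.30639 + 0.028539*I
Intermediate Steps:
Z(j, c) = -11 + c + j (Z(j, c) = -8 + ((j + c) - 3) = -8 + ((c + j) - 3) = -8 + (-3 + c + j) = -11 + c + j)
r(o) = 7*sqrt(o) (r(o) = 7*(1*sqrt(o)) = 7*sqrt(o))
O(K, w) = 7*sqrt(-15 + w) (O(K, w) = 7*sqrt(-11 - 4 + w) = 7*sqrt(-15 + w))
254/(-829) + O(44, -69)/2248 = 254/(-829) + (7*sqrt(-15 - 69))/2248 = 254*(-1/829) + (7*sqrt(-84))*(1/2248) = -254/829 + (7*(2*I*sqrt(21)))*(1/2248) = -254/829 + (14*I*sqrt(21))*(1/2248) = -254/829 + 7*I*sqrt(21)/1124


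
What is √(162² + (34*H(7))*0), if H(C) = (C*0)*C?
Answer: 162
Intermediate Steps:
H(C) = 0 (H(C) = 0*C = 0)
√(162² + (34*H(7))*0) = √(162² + (34*0)*0) = √(26244 + 0*0) = √(26244 + 0) = √26244 = 162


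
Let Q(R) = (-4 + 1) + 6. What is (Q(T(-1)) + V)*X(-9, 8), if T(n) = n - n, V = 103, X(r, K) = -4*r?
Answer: 3816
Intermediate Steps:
T(n) = 0
Q(R) = 3 (Q(R) = -3 + 6 = 3)
(Q(T(-1)) + V)*X(-9, 8) = (3 + 103)*(-4*(-9)) = 106*36 = 3816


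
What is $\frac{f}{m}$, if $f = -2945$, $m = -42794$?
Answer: $\frac{2945}{42794} \approx 0.068818$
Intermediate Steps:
$\frac{f}{m} = - \frac{2945}{-42794} = \left(-2945\right) \left(- \frac{1}{42794}\right) = \frac{2945}{42794}$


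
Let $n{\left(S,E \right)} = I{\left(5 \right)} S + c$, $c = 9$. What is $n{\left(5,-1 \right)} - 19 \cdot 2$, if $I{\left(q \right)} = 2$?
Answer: $-19$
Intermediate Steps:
$n{\left(S,E \right)} = 9 + 2 S$ ($n{\left(S,E \right)} = 2 S + 9 = 9 + 2 S$)
$n{\left(5,-1 \right)} - 19 \cdot 2 = \left(9 + 2 \cdot 5\right) - 19 \cdot 2 = \left(9 + 10\right) - 38 = 19 - 38 = -19$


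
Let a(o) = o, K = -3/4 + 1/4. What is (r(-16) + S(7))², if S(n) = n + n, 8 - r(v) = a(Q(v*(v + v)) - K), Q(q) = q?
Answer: 962361/4 ≈ 2.4059e+5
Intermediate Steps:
K = -½ (K = -3*¼ + 1*(¼) = -¾ + ¼ = -½ ≈ -0.50000)
r(v) = 15/2 - 2*v² (r(v) = 8 - (v*(v + v) - 1*(-½)) = 8 - (v*(2*v) + ½) = 8 - (2*v² + ½) = 8 - (½ + 2*v²) = 8 + (-½ - 2*v²) = 15/2 - 2*v²)
S(n) = 2*n
(r(-16) + S(7))² = ((15/2 - 2*(-16)²) + 2*7)² = ((15/2 - 2*256) + 14)² = ((15/2 - 512) + 14)² = (-1009/2 + 14)² = (-981/2)² = 962361/4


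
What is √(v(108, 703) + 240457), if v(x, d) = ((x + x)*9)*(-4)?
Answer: √232681 ≈ 482.37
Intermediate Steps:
v(x, d) = -72*x (v(x, d) = ((2*x)*9)*(-4) = (18*x)*(-4) = -72*x)
√(v(108, 703) + 240457) = √(-72*108 + 240457) = √(-7776 + 240457) = √232681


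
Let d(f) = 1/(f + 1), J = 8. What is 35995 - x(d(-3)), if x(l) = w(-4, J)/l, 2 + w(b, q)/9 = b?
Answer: 35887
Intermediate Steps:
w(b, q) = -18 + 9*b
d(f) = 1/(1 + f)
x(l) = -54/l (x(l) = (-18 + 9*(-4))/l = (-18 - 36)/l = -54/l)
35995 - x(d(-3)) = 35995 - (-54)/(1/(1 - 3)) = 35995 - (-54)/(1/(-2)) = 35995 - (-54)/(-½) = 35995 - (-54)*(-2) = 35995 - 1*108 = 35995 - 108 = 35887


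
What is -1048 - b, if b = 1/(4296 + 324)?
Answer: -4841761/4620 ≈ -1048.0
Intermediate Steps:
b = 1/4620 ≈ 0.00021645
-1048 - b = -1048 - 1*1/4620 = -1048 - 1/4620 = -4841761/4620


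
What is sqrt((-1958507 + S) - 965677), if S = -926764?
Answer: 2*I*sqrt(962737) ≈ 1962.4*I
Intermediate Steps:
sqrt((-1958507 + S) - 965677) = sqrt((-1958507 - 926764) - 965677) = sqrt(-2885271 - 965677) = sqrt(-3850948) = 2*I*sqrt(962737)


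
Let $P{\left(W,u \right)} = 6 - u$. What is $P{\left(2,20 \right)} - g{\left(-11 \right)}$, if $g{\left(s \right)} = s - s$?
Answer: $-14$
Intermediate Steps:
$g{\left(s \right)} = 0$
$P{\left(2,20 \right)} - g{\left(-11 \right)} = \left(6 - 20\right) - 0 = \left(6 - 20\right) + 0 = -14 + 0 = -14$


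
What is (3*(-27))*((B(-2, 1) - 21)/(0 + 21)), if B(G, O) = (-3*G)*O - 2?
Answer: 459/7 ≈ 65.571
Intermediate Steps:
B(G, O) = -2 - 3*G*O (B(G, O) = -3*G*O - 2 = -2 - 3*G*O)
(3*(-27))*((B(-2, 1) - 21)/(0 + 21)) = (3*(-27))*(((-2 - 3*(-2)*1) - 21)/(0 + 21)) = -81*((-2 + 6) - 21)/21 = -81*(4 - 21)/21 = -(-1377)/21 = -81*(-17/21) = 459/7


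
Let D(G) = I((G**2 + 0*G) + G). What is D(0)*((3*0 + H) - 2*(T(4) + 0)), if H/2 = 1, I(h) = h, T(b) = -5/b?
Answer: 0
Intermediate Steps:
D(G) = G + G**2 (D(G) = (G**2 + 0*G) + G = (G**2 + 0) + G = G**2 + G = G + G**2)
H = 2 (H = 2*1 = 2)
D(0)*((3*0 + H) - 2*(T(4) + 0)) = (0*(1 + 0))*((3*0 + 2) - 2*(-5/4 + 0)) = (0*1)*((0 + 2) - 2*(-5*1/4 + 0)) = 0*(2 - 2*(-5/4 + 0)) = 0*(2 - 2*(-5/4)) = 0*(2 + 5/2) = 0*(9/2) = 0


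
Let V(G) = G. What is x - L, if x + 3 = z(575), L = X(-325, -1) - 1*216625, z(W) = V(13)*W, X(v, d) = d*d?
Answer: 224096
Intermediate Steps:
X(v, d) = d²
z(W) = 13*W
L = -216624 (L = (-1)² - 1*216625 = 1 - 216625 = -216624)
x = 7472 (x = -3 + 13*575 = -3 + 7475 = 7472)
x - L = 7472 - 1*(-216624) = 7472 + 216624 = 224096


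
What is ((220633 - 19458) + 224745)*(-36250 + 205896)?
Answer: 72255624320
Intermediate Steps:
((220633 - 19458) + 224745)*(-36250 + 205896) = (201175 + 224745)*169646 = 425920*169646 = 72255624320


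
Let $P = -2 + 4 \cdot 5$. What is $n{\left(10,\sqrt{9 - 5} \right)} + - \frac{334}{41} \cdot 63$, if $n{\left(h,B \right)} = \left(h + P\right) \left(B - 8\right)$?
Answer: $- \frac{27930}{41} \approx -681.22$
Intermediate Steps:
$P = 18$ ($P = -2 + 20 = 18$)
$n{\left(h,B \right)} = \left(-8 + B\right) \left(18 + h\right)$ ($n{\left(h,B \right)} = \left(h + 18\right) \left(B - 8\right) = \left(18 + h\right) \left(-8 + B\right) = \left(-8 + B\right) \left(18 + h\right)$)
$n{\left(10,\sqrt{9 - 5} \right)} + - \frac{334}{41} \cdot 63 = \left(-144 - 80 + 18 \sqrt{9 - 5} + \sqrt{9 - 5} \cdot 10\right) + - \frac{334}{41} \cdot 63 = \left(-144 - 80 + 18 \sqrt{4} + \sqrt{4} \cdot 10\right) + \left(-334\right) \frac{1}{41} \cdot 63 = \left(-144 - 80 + 18 \cdot 2 + 2 \cdot 10\right) - \frac{21042}{41} = \left(-144 - 80 + 36 + 20\right) - \frac{21042}{41} = -168 - \frac{21042}{41} = - \frac{27930}{41}$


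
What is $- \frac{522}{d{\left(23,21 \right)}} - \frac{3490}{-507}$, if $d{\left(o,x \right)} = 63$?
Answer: $- \frac{4976}{3549} \approx -1.4021$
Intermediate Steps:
$- \frac{522}{d{\left(23,21 \right)}} - \frac{3490}{-507} = - \frac{522}{63} - \frac{3490}{-507} = \left(-522\right) \frac{1}{63} - - \frac{3490}{507} = - \frac{58}{7} + \frac{3490}{507} = - \frac{4976}{3549}$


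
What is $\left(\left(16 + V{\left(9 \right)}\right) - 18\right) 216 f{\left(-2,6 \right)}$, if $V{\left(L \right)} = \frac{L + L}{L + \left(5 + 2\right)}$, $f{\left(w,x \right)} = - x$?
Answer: $1134$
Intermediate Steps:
$V{\left(L \right)} = \frac{2 L}{7 + L}$ ($V{\left(L \right)} = \frac{2 L}{L + 7} = \frac{2 L}{7 + L}$)
$\left(\left(16 + V{\left(9 \right)}\right) - 18\right) 216 f{\left(-2,6 \right)} = \left(\left(16 + 2 \cdot 9 \frac{1}{7 + 9}\right) - 18\right) 216 \left(\left(-1\right) 6\right) = \left(\left(16 + 2 \cdot 9 \cdot \frac{1}{16}\right) - 18\right) 216 \left(-6\right) = \left(\left(16 + \frac{9}{8}\right) - 18\right) 216 \left(-6\right) = \left(\frac{137}{8} - 18\right) 216 \left(-6\right) = \left(- \frac{7}{8}\right) 216 \left(-6\right) = \left(-189\right) \left(-6\right) = 1134$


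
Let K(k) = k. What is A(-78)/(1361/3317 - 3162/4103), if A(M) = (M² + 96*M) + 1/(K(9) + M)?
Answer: 1318462159927/338387799 ≈ 3896.3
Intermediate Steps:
A(M) = M² + 1/(9 + M) + 96*M (A(M) = (M² + 96*M) + 1/(9 + M) = M² + 1/(9 + M) + 96*M)
A(-78)/(1361/3317 - 3162/4103) = ((1 + (-78)³ + 105*(-78)² + 864*(-78))/(9 - 78))/(1361/3317 - 3162/4103) = ((1 - 474552 + 105*6084 - 67392)/(-69))/(1361*(1/3317) - 3162*1/4103) = (-(1 - 474552 + 638820 - 67392)/69)/(1361/3317 - 3162/4103) = (-1/69*96877)/(-4904171/13609651) = -96877/69*(-13609651/4904171) = 1318462159927/338387799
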